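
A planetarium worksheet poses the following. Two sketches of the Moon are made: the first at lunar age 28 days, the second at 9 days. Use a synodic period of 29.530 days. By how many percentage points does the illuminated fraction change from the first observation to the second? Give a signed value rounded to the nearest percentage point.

+64 percentage points

θ₁ = 360° × 28/29.530 = 341.3°, f₁ = (1 − cos θ₁)/2 = 0.026.
θ₂ = 360° × 9/29.530 = 109.7°, f₂ = (1 − cos θ₂)/2 = 0.669.
Change = f₂ − f₁ = +0.642 → +64 percentage points.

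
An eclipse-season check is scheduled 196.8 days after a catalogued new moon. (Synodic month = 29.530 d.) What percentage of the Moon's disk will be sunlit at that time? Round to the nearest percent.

Reduce mod P: 196.8 − 6×29.530 = 19.62 d into the current lunation.
The Moon has covered 19.62/29.530 of its cycle, so θ ≈ 360° × 19.62/29.530 = 239.2°.
cos 239.2° = (-0.512), so f = (1 − (-0.512))/2 = 0.756, so 76%.

76%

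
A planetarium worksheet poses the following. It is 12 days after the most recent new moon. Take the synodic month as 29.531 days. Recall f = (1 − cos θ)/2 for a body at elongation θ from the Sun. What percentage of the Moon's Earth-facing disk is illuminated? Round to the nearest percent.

Elongation θ = 360° × 12/29.531 ≈ 146.3°.
With cos θ = (-0.832), the lit fraction is (1 − (-0.832))/2 ≈ 0.916, so 92%.

92%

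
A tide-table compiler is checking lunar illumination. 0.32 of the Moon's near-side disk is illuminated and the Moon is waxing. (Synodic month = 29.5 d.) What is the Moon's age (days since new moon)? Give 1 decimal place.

cos θ = 1 − 2f = 0.360, giving a principal value of 68.9°.
The Moon is waxing (0°–180°), so θ = 68.9° directly.
At 360°/29.5 d per day, 68.9° corresponds to 5.65 days.

5.6 days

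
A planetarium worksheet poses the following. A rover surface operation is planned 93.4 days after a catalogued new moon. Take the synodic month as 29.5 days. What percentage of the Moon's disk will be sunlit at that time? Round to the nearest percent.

93.4 d spans 3 complete synodic months (3 × 29.5 = 88.50 d) plus 4.90 d.
Phase angle: θ = 360°·(4.90 d)/(29.5 d) = 59.8°.
Illuminated fraction = (1 − cos 59.8°)/2 = (1 − 0.503)/2 ≈ 0.248, so 25%.

25%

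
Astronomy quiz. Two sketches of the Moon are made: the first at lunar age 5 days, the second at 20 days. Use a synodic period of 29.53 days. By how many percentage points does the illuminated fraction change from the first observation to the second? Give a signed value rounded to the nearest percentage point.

θ₁ = 360° × 5/29.53 = 61.0°, f₁ = (1 − cos θ₁)/2 = 0.257.
θ₂ = 360° × 20/29.53 = 243.8°, f₂ = (1 − cos θ₂)/2 = 0.721.
Change = f₂ − f₁ = +0.463 → +46 percentage points.

+46 percentage points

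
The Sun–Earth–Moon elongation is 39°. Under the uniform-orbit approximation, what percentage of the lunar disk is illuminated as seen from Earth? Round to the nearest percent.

Half-versine of 39°: (1 − 0.777)/2 = 0.111, i.e. 11%.

11%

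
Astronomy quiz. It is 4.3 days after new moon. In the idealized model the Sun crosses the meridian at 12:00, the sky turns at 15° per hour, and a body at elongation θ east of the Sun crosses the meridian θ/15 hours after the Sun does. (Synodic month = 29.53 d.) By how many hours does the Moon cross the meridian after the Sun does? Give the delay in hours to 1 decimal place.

3.5 h

Phase angle: θ = 360°·(4.3 d)/(29.53 d) = 52.4°.
Delay after the Sun = 52.4° / (15°/h) ≈ 3.49 h.
So the Moon crosses the meridian 3.49 h after the Sun.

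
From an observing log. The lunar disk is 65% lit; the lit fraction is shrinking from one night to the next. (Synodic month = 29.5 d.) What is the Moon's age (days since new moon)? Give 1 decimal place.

20.7 days

Invert f = (1 − cos θ)/2 to get cos θ = 1 − 2(0.65) = -0.300, hence θ₀ = arccos -0.300 = 107.5°.
A waning Moon lies in 180°–360°, so θ = 360° − 107.5° = 252.5°.
Age = 29.5 × 252.5°/360° ≈ 20.69 days.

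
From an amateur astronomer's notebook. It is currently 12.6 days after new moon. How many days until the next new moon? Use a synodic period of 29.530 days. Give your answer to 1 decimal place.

The next new moon completes the synodic month: 29.530 − 12.6 = 16.930 days.

16.9 days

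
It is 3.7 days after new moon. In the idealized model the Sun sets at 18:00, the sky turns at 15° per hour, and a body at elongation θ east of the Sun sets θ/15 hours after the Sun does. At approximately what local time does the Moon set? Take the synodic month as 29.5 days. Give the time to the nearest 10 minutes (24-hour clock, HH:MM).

21:00

The Moon has covered 3.7/29.5 of its cycle, so θ ≈ 360° × 3.7/29.5 = 45.2°.
The Moon trails the Sun by θ/15 = 45.2/15 ≈ 3.01 hours.
18:00 + 3.010 h ≈ 21:01 → 21:00 to the nearest ten minutes.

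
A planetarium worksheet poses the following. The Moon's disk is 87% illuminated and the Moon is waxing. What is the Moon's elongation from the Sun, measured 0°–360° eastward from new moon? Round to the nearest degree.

138°

cos θ = 1 − 2f = -0.740, giving a principal value of 137.7°.
The Moon is waxing (0°–180°), so θ = 137.7° directly.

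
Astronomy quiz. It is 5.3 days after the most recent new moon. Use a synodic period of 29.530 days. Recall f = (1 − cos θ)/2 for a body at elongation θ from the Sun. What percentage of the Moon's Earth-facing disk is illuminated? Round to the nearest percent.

29%

Elongation θ = 360° × 5.3/29.530 ≈ 64.6°.
With cos θ = 0.429, the lit fraction is (1 − 0.429)/2 ≈ 0.286, so 29%.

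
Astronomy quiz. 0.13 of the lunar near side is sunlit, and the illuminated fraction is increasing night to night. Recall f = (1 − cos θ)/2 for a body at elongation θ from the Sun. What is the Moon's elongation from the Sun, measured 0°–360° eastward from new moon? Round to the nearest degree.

cos θ = 1 − 2f = 0.740, giving a principal value of 42.3°.
The Moon is waxing (0°–180°), so θ = 42.3° directly.

42°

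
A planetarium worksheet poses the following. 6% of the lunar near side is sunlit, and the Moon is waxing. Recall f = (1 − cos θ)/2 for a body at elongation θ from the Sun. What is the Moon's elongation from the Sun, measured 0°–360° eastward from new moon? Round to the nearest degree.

28°

cos θ = 1 − 2f = 0.880, giving a principal value of 28.4°.
Before full moon the principal value applies: θ = 28.4°.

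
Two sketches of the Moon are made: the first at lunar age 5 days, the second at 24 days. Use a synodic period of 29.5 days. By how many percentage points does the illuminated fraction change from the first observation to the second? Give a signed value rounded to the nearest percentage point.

+5 percentage points

First observation: θ = 360°·5/29.5 = 61.0°, so f = 0.258.
Second observation: θ = 292.9°, f = 0.306.
Δf = 0.306 − 0.258 = +0.048, i.e. +5 pp.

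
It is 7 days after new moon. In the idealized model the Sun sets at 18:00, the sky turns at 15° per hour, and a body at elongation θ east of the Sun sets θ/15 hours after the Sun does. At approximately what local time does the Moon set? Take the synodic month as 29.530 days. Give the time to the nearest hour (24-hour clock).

Elongation θ = 360° × 7/29.530 ≈ 85.3°.
At 15° of sky rotation per hour, 85.3° corresponds to a 5.69 h lag.
18:00 + 5.69 h ≈ 23:41 → 00:00 to the nearest hour.

00:00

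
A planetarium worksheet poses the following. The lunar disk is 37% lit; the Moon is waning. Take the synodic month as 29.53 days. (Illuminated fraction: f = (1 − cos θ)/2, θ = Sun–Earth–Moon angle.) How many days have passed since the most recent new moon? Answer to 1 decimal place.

23.4 days

Invert f = (1 − cos θ)/2 to get cos θ = 1 − 2(0.37) = 0.260, hence θ₀ = arccos 0.260 = 74.9°.
Since the Moon is past full (waning), take the reflex angle: θ = 360° − 74.9° = 285.1°.
Age = 29.53 × 285.1°/360° ≈ 23.38 days.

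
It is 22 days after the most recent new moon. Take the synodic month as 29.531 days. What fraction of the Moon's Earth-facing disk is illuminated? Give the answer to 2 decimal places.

0.52

Elongation θ = 360° × 22/29.531 ≈ 268.2°.
cos 268.2° = (-0.032), so f = (1 − (-0.032))/2 = 0.516.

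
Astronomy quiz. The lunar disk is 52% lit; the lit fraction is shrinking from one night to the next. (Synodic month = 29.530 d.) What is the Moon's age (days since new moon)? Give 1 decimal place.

Invert f = (1 − cos θ)/2 to get cos θ = 1 − 2(0.52) = -0.040, hence θ₀ = arccos -0.040 = 92.3°.
Waning ⇒ past full, so θ = 360° − 92.3° = 267.7°.
That fraction of the synodic month is 267.7/360 × 29.530 d ≈ 21.96 d.

22.0 days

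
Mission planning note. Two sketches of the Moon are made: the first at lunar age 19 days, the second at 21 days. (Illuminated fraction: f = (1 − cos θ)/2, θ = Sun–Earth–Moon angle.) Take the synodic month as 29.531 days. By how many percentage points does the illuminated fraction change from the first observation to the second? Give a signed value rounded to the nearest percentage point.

First observation: θ = 360°·19/29.531 = 231.6°, so f = 0.810.
Second observation: θ = 256.0°, f = 0.621.
Δf = 0.621 − 0.810 = -0.189, i.e. -19 pp.

-19 pp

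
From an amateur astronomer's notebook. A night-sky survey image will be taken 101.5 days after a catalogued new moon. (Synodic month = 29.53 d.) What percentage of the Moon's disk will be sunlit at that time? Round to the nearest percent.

96%

Reduce mod P: 101.5 − 3×29.53 = 12.91 d into the current lunation.
The Moon has covered 12.91/29.53 of its cycle, so θ ≈ 360° × 12.91/29.53 = 157.4°.
With cos θ = (-0.923), the lit fraction is (1 − (-0.923))/2 ≈ 0.962, so 96%.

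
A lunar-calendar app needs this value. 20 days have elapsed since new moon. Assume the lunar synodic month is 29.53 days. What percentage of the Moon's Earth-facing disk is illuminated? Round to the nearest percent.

Elongation θ = 360° × 20/29.53 ≈ 243.8°.
With cos θ = (-0.441), the lit fraction is (1 − (-0.441))/2 ≈ 0.721, so 72%.

72%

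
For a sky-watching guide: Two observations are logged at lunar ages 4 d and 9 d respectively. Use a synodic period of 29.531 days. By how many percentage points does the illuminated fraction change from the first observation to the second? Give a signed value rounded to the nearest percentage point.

First observation: θ = 360°·4/29.531 = 48.8°, so f = 0.170.
Second observation: θ = 109.7°, f = 0.669.
Δf = 0.669 − 0.170 = +0.498, i.e. +50 pp.

+50 percentage points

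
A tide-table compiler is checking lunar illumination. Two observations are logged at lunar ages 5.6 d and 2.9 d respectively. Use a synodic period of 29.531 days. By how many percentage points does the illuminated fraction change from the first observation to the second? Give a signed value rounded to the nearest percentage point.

First observation: θ = 360°·5.6/29.531 = 68.3°, so f = 0.315.
Second observation: θ = 35.4°, f = 0.092.
Δf = 0.092 − 0.315 = -0.223, i.e. -22 pp.

-22 percentage points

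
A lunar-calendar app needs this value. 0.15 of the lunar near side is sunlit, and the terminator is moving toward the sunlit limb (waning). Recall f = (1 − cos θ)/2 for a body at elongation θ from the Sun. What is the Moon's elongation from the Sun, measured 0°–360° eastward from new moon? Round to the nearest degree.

From f = (1 − cos θ)/2: cos θ = 1 − 2×0.15 = 0.700; arccos → 45.6°.
A waning Moon lies in 180°–360°, so θ = 360° − 45.6° = 314.4°.

314°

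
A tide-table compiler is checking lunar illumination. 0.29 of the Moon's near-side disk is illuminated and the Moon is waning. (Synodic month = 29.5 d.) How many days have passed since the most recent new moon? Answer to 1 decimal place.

24.2 days

From f = (1 − cos θ)/2: cos θ = 1 − 2×0.29 = 0.420; arccos → 65.2°.
Waning ⇒ past full, so θ = 360° − 65.2° = 294.8°.
At 360°/29.5 d per day, 294.8° corresponds to 24.16 days.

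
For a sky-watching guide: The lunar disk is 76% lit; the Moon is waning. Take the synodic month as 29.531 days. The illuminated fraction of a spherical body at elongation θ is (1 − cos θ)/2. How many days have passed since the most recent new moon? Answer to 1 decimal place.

Invert f = (1 − cos θ)/2 to get cos θ = 1 − 2(0.76) = -0.520, hence θ₀ = arccos -0.520 = 121.3°.
A waning Moon lies in 180°–360°, so θ = 360° − 121.3° = 238.7°.
That fraction of the synodic month is 238.7/360 × 29.531 d ≈ 19.58 d.

19.6 days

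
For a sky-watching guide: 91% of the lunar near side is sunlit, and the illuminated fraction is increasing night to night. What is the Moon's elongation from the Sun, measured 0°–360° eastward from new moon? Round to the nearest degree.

cos θ = 1 − 2f = -0.820, giving a principal value of 145.1°.
The Moon is waxing (0°–180°), so θ = 145.1° directly.

145°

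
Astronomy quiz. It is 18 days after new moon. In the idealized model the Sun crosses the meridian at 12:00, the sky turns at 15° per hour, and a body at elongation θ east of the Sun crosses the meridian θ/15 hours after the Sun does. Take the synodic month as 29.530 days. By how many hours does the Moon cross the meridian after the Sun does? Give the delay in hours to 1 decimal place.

Phase angle: θ = 360°·(18 d)/(29.530 d) = 219.4°.
The Moon trails the Sun by θ/15 = 219.4/15 ≈ 14.63 hours.
So the Moon crosses the meridian 14.63 h after the Sun.

14.6 h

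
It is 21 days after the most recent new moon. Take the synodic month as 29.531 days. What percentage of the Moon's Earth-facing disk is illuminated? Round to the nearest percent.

Phase angle: θ = 360°·(21 d)/(29.531 d) = 256.0°.
Illuminated fraction = (1 − cos 256.0°)/2 = (1 − (-0.242))/2 ≈ 0.621, so 62%.

62%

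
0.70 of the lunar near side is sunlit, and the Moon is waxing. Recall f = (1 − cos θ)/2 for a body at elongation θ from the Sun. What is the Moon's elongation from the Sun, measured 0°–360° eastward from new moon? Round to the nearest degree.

cos θ = 1 − 2f = -0.400, giving a principal value of 113.6°.
The Moon is waxing (0°–180°), so θ = 113.6° directly.

114°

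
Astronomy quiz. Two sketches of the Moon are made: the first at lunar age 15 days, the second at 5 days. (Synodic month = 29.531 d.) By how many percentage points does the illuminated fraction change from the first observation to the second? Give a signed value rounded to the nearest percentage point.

First observation: θ = 360°·15/29.531 = 182.9°, so f = 0.999.
Second observation: θ = 61.0°, f = 0.257.
Δf = 0.257 − 0.999 = -0.742, i.e. -74 pp.

-74 percentage points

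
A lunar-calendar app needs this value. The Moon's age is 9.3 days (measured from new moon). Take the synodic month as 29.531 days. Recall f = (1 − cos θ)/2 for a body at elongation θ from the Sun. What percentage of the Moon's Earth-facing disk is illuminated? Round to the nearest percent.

70%

Phase angle: θ = 360°·(9.3 d)/(29.531 d) = 113.4°.
Illuminated fraction = (1 − cos 113.4°)/2 = (1 − (-0.397))/2 ≈ 0.698, so 70%.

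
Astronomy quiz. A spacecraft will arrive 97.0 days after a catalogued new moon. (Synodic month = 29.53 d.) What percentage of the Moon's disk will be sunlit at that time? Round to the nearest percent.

97.0 d spans 3 complete synodic months (3 × 29.53 = 88.59 d) plus 8.41 d.
Elongation θ = 360° × 8.41/29.53 ≈ 102.5°.
Illuminated fraction = (1 − cos 102.5°)/2 = (1 − (-0.217))/2 ≈ 0.608, so 61%.

61%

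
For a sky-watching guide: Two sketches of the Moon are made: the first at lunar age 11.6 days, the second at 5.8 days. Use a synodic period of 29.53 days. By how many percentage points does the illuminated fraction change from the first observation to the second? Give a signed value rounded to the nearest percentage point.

θ₁ = 360° × 11.6/29.53 = 141.4°, f₁ = (1 − cos θ₁)/2 = 0.891.
θ₂ = 360° × 5.8/29.53 = 70.7°, f₂ = (1 − cos θ₂)/2 = 0.335.
Change = f₂ − f₁ = -0.556 → -56 percentage points.

-56 pp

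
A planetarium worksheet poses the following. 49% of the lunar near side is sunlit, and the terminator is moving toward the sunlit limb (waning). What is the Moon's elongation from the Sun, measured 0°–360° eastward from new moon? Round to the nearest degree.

cos θ = 1 − 2f = 0.020, giving a principal value of 88.9°.
A waning Moon lies in 180°–360°, so θ = 360° − 88.9° = 271.1°.

271°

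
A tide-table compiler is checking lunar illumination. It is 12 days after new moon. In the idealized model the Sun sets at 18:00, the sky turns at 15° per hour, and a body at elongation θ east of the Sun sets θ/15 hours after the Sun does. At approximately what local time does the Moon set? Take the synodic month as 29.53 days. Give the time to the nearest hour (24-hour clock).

04:00

Elongation θ = 360° × 12/29.53 ≈ 146.3°.
At 15° of sky rotation per hour, 146.3° corresponds to a 9.75 h lag.
18:00 + 9.75 h ≈ 03:45 → 04:00 to the nearest hour.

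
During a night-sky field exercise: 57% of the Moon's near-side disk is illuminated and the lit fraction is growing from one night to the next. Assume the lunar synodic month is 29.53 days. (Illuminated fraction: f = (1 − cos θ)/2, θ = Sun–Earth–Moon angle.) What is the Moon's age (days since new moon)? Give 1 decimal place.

8.0 days

From f = (1 − cos θ)/2: cos θ = 1 − 2×0.57 = -0.140; arccos → 98.0°.
Before full moon the principal value applies: θ = 98.0°.
Age = 29.53 × 98.0°/360° ≈ 8.04 days.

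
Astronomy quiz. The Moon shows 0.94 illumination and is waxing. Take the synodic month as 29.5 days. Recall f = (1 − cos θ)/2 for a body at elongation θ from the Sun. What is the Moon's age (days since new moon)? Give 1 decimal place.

12.4 days

cos θ = 1 − 2f = -0.880, giving a principal value of 151.6°.
The Moon is waxing (0°–180°), so θ = 151.6° directly.
Age = 29.5 × 151.6°/360° ≈ 12.43 days.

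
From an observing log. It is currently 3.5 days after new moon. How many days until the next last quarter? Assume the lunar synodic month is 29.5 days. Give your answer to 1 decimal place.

Last quarter occurs at elongation 270°, i.e. at age 29.5 × 270/360 = 22.125 d.
So 18.625 days remain (22.125 − 3.5).

18.6 days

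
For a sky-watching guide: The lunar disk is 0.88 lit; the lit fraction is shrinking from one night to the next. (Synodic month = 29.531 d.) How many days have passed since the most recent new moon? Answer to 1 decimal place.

cos θ = 1 − 2f = -0.760, giving a principal value of 139.5°.
Waning ⇒ past full, so θ = 360° − 139.5° = 220.5°.
That fraction of the synodic month is 220.5/360 × 29.531 d ≈ 18.09 d.

18.1 days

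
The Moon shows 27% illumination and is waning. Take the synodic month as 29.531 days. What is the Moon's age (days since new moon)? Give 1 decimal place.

24.4 days

From f = (1 − cos θ)/2: cos θ = 1 − 2×0.27 = 0.460; arccos → 62.6°.
A waning Moon lies in 180°–360°, so θ = 360° − 62.6° = 297.4°.
Age = 29.531 × 297.4°/360° ≈ 24.39 days.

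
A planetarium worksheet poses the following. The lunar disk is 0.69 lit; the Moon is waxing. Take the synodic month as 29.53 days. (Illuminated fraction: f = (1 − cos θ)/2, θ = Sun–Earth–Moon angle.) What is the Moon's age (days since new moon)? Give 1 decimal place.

9.2 days

cos θ = 1 − 2f = -0.380, giving a principal value of 112.3°.
Before full moon the principal value applies: θ = 112.3°.
That fraction of the synodic month is 112.3/360 × 29.53 d ≈ 9.21 d.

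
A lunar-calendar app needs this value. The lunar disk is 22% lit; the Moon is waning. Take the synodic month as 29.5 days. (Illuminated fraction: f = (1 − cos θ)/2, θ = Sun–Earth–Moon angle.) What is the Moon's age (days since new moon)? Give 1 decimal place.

24.9 days

cos θ = 1 − 2f = 0.560, giving a principal value of 55.9°.
Waning ⇒ past full, so θ = 360° − 55.9° = 304.1°.
Age = 29.5 × 304.1°/360° ≈ 24.92 days.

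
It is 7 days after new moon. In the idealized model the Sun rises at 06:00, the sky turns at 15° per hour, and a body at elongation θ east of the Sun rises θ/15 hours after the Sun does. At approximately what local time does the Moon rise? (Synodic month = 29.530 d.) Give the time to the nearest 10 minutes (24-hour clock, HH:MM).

Phase angle: θ = 360°·(7 d)/(29.530 d) = 85.3°.
Delay after the Sun = 85.3° / (15°/h) ≈ 5.69 h.
06:00 + 5.689 h ≈ 11:41 → 11:40 to the nearest ten minutes.

11:40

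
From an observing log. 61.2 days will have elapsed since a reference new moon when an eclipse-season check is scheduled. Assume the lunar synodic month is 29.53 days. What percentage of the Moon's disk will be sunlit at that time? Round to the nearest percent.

61.2/29.53 = 2.072 lunations, so 2 complete cycles and 2.14 d into the next.
Elongation θ = 360° × 2.14/29.53 ≈ 26.1°.
Illuminated fraction = (1 − cos 26.1°)/2 = (1 − 0.898)/2 ≈ 0.051, so 5%.

5%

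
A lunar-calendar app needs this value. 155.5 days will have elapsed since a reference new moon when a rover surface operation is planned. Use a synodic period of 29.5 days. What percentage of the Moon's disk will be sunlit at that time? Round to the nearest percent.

155.5 d spans 5 complete synodic months (5 × 29.5 = 147.50 d) plus 8.00 d.
Phase angle: θ = 360°·(8.00 d)/(29.5 d) = 97.6°.
cos 97.6° = (-0.133), so f = (1 − (-0.133))/2 = 0.566, so 57%.

57%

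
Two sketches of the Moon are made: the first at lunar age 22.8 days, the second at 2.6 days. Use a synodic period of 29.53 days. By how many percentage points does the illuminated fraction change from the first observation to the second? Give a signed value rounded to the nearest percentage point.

First observation: θ = 360°·22.8/29.53 = 278.0°, so f = 0.431.
Second observation: θ = 31.7°, f = 0.075.
Δf = 0.075 − 0.431 = -0.356, i.e. -36 pp.

-36 percentage points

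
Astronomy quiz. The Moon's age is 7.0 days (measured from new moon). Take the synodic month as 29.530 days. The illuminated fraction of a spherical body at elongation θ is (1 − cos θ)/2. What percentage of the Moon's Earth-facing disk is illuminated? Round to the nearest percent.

The Moon has covered 7.0/29.530 of its cycle, so θ ≈ 360° × 7.0/29.530 = 85.3°.
cos 85.3° = 0.081, so f = (1 − 0.081)/2 = 0.459, so 46%.

46%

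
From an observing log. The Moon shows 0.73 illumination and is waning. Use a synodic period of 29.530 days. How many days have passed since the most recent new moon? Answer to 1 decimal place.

19.9 days

cos θ = 1 − 2f = -0.460, giving a principal value of 117.4°.
Since the Moon is past full (waning), take the reflex angle: θ = 360° − 117.4° = 242.6°.
That fraction of the synodic month is 242.6/360 × 29.530 d ≈ 19.90 d.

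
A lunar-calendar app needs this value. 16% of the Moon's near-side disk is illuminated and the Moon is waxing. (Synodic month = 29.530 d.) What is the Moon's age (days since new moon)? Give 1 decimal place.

3.9 days

cos θ = 1 − 2f = 0.680, giving a principal value of 47.2°.
Before full moon the principal value applies: θ = 47.2°.
Age = 29.530 × 47.2°/360° ≈ 3.87 days.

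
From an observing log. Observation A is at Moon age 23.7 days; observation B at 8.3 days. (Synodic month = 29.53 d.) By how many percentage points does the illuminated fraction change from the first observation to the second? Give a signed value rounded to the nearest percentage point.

θ₁ = 360° × 23.7/29.53 = 288.9°, f₁ = (1 − cos θ₁)/2 = 0.338.
θ₂ = 360° × 8.3/29.53 = 101.2°, f₂ = (1 − cos θ₂)/2 = 0.597.
Change = f₂ − f₁ = +0.259 → +26 percentage points.

+26 pp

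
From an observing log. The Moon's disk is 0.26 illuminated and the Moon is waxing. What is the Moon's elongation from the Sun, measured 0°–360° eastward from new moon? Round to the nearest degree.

61°

cos θ = 1 − 2f = 0.480, giving a principal value of 61.3°.
Before full moon the principal value applies: θ = 61.3°.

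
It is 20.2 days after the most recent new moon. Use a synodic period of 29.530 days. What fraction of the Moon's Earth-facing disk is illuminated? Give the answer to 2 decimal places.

0.70

Phase angle: θ = 360°·(20.2 d)/(29.530 d) = 246.3°.
With cos θ = (-0.403), the lit fraction is (1 − (-0.403))/2 ≈ 0.701.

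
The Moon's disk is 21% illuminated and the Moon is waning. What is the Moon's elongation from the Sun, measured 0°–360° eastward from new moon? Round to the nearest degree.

305°

Invert f = (1 − cos θ)/2 to get cos θ = 1 − 2(0.21) = 0.580, hence θ₀ = arccos 0.580 = 54.5°.
Since the Moon is past full (waning), take the reflex angle: θ = 360° − 54.5° = 305.5°.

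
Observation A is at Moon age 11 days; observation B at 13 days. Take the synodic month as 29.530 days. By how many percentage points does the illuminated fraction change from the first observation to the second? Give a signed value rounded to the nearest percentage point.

θ₁ = 360° × 11/29.530 = 134.1°, f₁ = (1 − cos θ₁)/2 = 0.848.
θ₂ = 360° × 13/29.530 = 158.5°, f₂ = (1 − cos θ₂)/2 = 0.965.
Change = f₂ − f₁ = +0.117 → +12 percentage points.

+12 percentage points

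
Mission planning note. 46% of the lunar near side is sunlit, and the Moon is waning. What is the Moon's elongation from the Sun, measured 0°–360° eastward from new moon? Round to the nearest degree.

275°

cos θ = 1 − 2f = 0.080, giving a principal value of 85.4°.
Waning ⇒ past full, so θ = 360° − 85.4° = 274.6°.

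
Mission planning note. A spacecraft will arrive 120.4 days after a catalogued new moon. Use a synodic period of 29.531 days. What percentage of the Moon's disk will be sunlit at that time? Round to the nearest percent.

120.4 d spans 4 complete synodic months (4 × 29.531 = 118.12 d) plus 2.28 d.
Elongation θ = 360° × 2.28/29.531 ≈ 27.7°.
With cos θ = 0.885, the lit fraction is (1 − 0.885)/2 ≈ 0.057, so 6%.

6%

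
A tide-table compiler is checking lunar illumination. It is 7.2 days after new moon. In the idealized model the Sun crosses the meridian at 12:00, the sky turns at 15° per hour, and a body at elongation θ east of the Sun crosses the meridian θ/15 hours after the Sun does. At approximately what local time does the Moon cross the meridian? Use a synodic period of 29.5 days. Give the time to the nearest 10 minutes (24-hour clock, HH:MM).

17:50

The Moon has covered 7.2/29.5 of its cycle, so θ ≈ 360° × 7.2/29.5 = 87.9°.
The Moon trails the Sun by θ/15 = 87.9/15 ≈ 5.86 hours.
12:00 + 5.858 h ≈ 17:51 → 17:50 to the nearest ten minutes.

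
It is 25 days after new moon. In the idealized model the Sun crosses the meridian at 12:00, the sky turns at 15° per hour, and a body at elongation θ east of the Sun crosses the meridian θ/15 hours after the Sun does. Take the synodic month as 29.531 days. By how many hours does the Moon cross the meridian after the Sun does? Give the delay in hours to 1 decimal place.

20.3 h

The Moon has covered 25/29.531 of its cycle, so θ ≈ 360° × 25/29.531 = 304.8°.
Delay after the Sun = 304.8° / (15°/h) ≈ 20.32 h.
So the Moon crosses the meridian 20.32 h after the Sun.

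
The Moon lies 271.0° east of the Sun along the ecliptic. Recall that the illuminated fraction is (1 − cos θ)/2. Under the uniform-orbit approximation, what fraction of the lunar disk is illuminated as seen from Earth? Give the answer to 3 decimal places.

cos 271.0° = 0.017, so f = (1 − 0.017)/2 = 0.491.

0.491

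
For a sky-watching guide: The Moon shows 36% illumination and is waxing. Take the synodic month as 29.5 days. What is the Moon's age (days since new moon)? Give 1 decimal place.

Invert f = (1 − cos θ)/2 to get cos θ = 1 − 2(0.36) = 0.280, hence θ₀ = arccos 0.280 = 73.7°.
The Moon is waxing (0°–180°), so θ = 73.7° directly.
At 360°/29.5 d per day, 73.7° corresponds to 6.04 days.

6.0 days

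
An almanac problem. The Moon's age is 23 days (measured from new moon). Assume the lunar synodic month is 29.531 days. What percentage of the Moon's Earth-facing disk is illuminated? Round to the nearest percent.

Elongation θ = 360° × 23/29.531 ≈ 280.4°.
cos 280.4° = 0.180, so f = (1 − 0.180)/2 = 0.410, so 41%.

41%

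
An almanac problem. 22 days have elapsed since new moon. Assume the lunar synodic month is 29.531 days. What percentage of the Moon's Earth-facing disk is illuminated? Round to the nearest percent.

52%

The Moon has covered 22/29.531 of its cycle, so θ ≈ 360° × 22/29.531 = 268.2°.
Illuminated fraction = (1 − cos 268.2°)/2 = (1 − (-0.032))/2 ≈ 0.516, so 52%.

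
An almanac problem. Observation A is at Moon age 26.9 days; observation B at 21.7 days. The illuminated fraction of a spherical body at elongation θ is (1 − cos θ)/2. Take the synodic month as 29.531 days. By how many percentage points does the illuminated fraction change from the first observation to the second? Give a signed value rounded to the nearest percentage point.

First observation: θ = 360°·26.9/29.531 = 327.9°, so f = 0.076.
Second observation: θ = 264.5°, f = 0.548.
Δf = 0.548 − 0.076 = +0.471, i.e. +47 pp.

+47 percentage points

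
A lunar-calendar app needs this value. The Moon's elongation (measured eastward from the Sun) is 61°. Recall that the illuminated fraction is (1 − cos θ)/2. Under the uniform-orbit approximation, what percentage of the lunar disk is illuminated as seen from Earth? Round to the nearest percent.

Half-versine of 61°: (1 − 0.485)/2 = 0.258, i.e. 26%.

26%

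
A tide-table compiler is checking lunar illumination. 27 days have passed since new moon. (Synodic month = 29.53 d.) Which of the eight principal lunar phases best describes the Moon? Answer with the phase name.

At 27/29.53 of the cycle, θ ≈ 329° — the waning crescent range.

waning crescent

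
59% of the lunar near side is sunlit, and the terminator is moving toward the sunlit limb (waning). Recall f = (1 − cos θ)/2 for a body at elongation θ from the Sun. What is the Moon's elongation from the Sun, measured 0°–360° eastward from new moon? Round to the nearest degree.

260°

From f = (1 − cos θ)/2: cos θ = 1 − 2×0.59 = -0.180; arccos → 100.4°.
A waning Moon lies in 180°–360°, so θ = 360° − 100.4° = 259.6°.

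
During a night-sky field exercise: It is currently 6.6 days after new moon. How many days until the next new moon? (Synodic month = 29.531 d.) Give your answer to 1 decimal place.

One full lunation from the last new moon is 29.531 d; remaining = 29.531 − 6.6 = 22.931 d.

22.9 days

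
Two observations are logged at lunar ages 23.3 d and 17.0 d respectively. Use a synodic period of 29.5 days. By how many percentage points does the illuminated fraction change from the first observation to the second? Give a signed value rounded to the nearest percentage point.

+57 pp

θ₁ = 360° × 23.3/29.5 = 284.3°, f₁ = (1 − cos θ₁)/2 = 0.376.
θ₂ = 360° × 17.0/29.5 = 207.5°, f₂ = (1 − cos θ₂)/2 = 0.944.
Change = f₂ − f₁ = +0.568 → +57 percentage points.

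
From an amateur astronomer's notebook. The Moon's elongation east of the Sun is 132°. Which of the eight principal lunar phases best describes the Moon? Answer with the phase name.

waxing gibbous

132° lies in the waxing gibbous sector of the 8-phase cycle.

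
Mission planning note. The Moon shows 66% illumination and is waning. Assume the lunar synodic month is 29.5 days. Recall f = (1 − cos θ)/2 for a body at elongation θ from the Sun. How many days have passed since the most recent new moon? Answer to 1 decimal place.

20.6 days

Invert f = (1 − cos θ)/2 to get cos θ = 1 − 2(0.66) = -0.320, hence θ₀ = arccos -0.320 = 108.7°.
Waning ⇒ past full, so θ = 360° − 108.7° = 251.3°.
Age = 29.5 × 251.3°/360° ≈ 20.60 days.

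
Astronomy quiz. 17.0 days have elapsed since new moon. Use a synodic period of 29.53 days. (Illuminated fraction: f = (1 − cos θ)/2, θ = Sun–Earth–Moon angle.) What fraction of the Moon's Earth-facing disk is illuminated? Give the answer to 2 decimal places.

Phase angle: θ = 360°·(17.0 d)/(29.53 d) = 207.2°.
With cos θ = (-0.889), the lit fraction is (1 − (-0.889))/2 ≈ 0.945.

0.94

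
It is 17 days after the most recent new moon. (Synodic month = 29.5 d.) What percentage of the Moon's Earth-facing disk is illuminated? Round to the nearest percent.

94%

Elongation θ = 360° × 17/29.5 ≈ 207.5°.
cos 207.5° = (-0.887), so f = (1 − (-0.887))/2 = 0.944, so 94%.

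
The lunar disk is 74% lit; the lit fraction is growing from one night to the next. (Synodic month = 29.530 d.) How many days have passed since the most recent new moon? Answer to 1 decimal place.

9.7 days

Invert f = (1 − cos θ)/2 to get cos θ = 1 − 2(0.74) = -0.480, hence θ₀ = arccos -0.480 = 118.7°.
Waxing ⇒ before full, so θ = 118.7°.
That fraction of the synodic month is 118.7/360 × 29.530 d ≈ 9.74 d.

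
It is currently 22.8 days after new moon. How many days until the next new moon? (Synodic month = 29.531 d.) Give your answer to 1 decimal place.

6.7 days

One full lunation from the last new moon is 29.531 d; remaining = 29.531 − 22.8 = 6.731 d.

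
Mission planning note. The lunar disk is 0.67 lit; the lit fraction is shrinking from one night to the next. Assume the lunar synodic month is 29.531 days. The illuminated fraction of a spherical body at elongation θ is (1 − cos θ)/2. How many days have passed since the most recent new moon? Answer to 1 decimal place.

cos θ = 1 − 2f = -0.340, giving a principal value of 109.9°.
Since the Moon is past full (waning), take the reflex angle: θ = 360° − 109.9° = 250.1°.
At 360°/29.531 d per day, 250.1° corresponds to 20.52 days.

20.5 days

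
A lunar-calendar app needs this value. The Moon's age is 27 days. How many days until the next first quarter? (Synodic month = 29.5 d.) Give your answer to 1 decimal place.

9.9 days

First quarter occurs at elongation 90°, i.e. at age 29.5 × 90/360 = 7.375 d.
Already past this cycle's first quarter; the next is at 7.375 + 29.5 = 36.875 d, so 36.875 − 27 = 9.875 days.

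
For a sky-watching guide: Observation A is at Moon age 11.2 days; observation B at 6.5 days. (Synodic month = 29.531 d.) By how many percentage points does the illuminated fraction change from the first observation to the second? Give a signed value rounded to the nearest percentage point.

θ₁ = 360° × 11.2/29.531 = 136.5°, f₁ = (1 − cos θ₁)/2 = 0.863.
θ₂ = 360° × 6.5/29.531 = 79.2°, f₂ = (1 − cos θ₂)/2 = 0.407.
Change = f₂ − f₁ = -0.456 → -46 percentage points.

-46 pp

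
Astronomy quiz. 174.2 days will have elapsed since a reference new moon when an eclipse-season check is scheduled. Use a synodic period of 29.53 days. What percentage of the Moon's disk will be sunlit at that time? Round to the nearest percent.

174.2 d spans 5 complete synodic months (5 × 29.53 = 147.65 d) plus 26.55 d.
Elongation θ = 360° × 26.55/29.53 ≈ 323.7°.
Illuminated fraction = (1 − cos 323.7°)/2 = (1 − 0.806)/2 ≈ 0.097, so 10%.

10%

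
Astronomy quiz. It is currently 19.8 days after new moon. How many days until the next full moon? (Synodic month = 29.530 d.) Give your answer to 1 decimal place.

Full moon is 0.5 of the way through the cycle: age 0.5 × 29.530 = 14.765 d.
Already past this cycle's full moon; the next is at 14.765 + 29.530 = 44.295 d, so 44.295 − 19.8 = 24.495 days.

24.5 days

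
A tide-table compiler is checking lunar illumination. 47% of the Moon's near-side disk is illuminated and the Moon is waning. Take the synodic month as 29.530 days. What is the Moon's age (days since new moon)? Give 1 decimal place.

22.4 days

From f = (1 − cos θ)/2: cos θ = 1 − 2×0.47 = 0.060; arccos → 86.6°.
Waning ⇒ past full, so θ = 360° − 86.6° = 273.4°.
At 360°/29.530 d per day, 273.4° corresponds to 22.43 days.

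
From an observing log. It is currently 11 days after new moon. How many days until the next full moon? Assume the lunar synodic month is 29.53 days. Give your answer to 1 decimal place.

Full moon occurs at elongation 180°, i.e. at age 29.53 × 180/360 = 14.765 d.
So 3.765 days remain (14.765 − 11).

3.8 days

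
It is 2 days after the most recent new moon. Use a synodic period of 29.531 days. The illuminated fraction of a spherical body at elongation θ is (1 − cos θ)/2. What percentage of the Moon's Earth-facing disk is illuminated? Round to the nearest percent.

The Moon has covered 2/29.531 of its cycle, so θ ≈ 360° × 2/29.531 = 24.4°.
Illuminated fraction = (1 − cos 24.4°)/2 = (1 − 0.911)/2 ≈ 0.045, so 4%.

4%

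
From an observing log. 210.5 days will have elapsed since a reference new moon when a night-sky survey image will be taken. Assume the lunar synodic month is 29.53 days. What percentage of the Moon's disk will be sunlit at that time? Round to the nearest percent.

15%

Reduce mod P: 210.5 − 7×29.53 = 3.79 d into the current lunation.
Elongation θ = 360° × 3.79/29.53 ≈ 46.2°.
cos 46.2° = 0.692, so f = (1 − 0.692)/2 = 0.154, so 15%.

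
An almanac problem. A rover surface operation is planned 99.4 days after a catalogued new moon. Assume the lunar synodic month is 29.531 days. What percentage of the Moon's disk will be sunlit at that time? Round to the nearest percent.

83%

99.4 d spans 3 complete synodic months (3 × 29.531 = 88.59 d) plus 10.81 d.
Phase angle: θ = 360°·(10.81 d)/(29.531 d) = 131.7°.
With cos θ = (-0.666), the lit fraction is (1 − (-0.666))/2 ≈ 0.833, so 83%.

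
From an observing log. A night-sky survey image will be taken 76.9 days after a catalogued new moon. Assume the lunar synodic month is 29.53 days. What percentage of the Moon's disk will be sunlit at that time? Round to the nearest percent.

76.9 d spans 2 complete synodic months (2 × 29.53 = 59.06 d) plus 17.84 d.
The Moon has covered 17.84/29.53 of its cycle, so θ ≈ 360° × 17.84/29.53 = 217.5°.
cos 217.5° = (-0.793), so f = (1 − (-0.793))/2 = 0.897, so 90%.

90%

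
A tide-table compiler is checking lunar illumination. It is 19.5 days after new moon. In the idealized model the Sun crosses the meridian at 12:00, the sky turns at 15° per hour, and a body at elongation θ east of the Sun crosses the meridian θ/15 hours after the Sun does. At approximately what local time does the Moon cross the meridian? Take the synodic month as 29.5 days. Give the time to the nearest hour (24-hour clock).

Phase angle: θ = 360°·(19.5 d)/(29.5 d) = 238.0°.
The Moon trails the Sun by θ/15 = 238.0/15 ≈ 15.86 hours.
12:00 + 15.86 h ≈ 03:52 → 04:00 to the nearest hour.

04:00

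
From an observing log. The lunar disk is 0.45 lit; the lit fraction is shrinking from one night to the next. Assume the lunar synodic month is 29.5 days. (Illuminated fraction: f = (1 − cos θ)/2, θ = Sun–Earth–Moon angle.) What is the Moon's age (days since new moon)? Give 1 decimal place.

cos θ = 1 − 2f = 0.100, giving a principal value of 84.3°.
Since the Moon is past full (waning), take the reflex angle: θ = 360° − 84.3° = 275.7°.
That fraction of the synodic month is 275.7/360 × 29.5 d ≈ 22.60 d.

22.6 days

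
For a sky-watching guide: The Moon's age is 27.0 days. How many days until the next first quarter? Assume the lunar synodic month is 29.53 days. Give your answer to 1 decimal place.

9.9 days

First quarter occurs at elongation 90°, i.e. at age 29.53 × 90/360 = 7.383 d.
This lunation's first quarter (7.383 d) has passed, so add one period: 36.913 − 27.0 = 9.913 days.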